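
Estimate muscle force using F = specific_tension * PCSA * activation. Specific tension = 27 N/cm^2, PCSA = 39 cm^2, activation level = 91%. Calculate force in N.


F = sigma * PCSA * activation
F = 27 * 39 * 0.91
F = 958.2 N


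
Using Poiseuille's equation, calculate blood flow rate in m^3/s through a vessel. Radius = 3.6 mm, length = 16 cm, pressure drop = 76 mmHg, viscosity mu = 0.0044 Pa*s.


Q = pi*r^4*dP / (8*mu*L)
r = 0.0036 m, L = 0.16 m
dP = 76 mmHg = 10132.472 Pa
Q = 9.4932e-04 m^3/s


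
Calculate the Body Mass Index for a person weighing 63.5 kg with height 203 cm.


BMI = weight / height^2
height = 203 cm = 2.03 m
BMI = 63.5 / 2.03^2
BMI = 15.41 kg/m^2


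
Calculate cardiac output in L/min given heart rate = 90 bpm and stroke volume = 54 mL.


CO = HR * SV
CO = 90 * 54 / 1000
CO = 4.86 L/min


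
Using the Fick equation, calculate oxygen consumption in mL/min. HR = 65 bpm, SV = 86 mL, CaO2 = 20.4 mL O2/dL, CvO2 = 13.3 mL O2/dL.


CO = HR*SV = 65*86/1000 = 5.59 L/min
a-v O2 diff = 20.4 - 13.3 = 7.1 mL/dL
VO2 = CO * (CaO2-CvO2) * 10 dL/L
VO2 = 5.59 * 7.1 * 10
VO2 = 396.9 mL/min


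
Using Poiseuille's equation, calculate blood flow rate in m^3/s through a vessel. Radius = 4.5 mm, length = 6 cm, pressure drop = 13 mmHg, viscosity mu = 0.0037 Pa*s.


Q = pi*r^4*dP / (8*mu*L)
r = 0.0045 m, L = 0.06 m
dP = 13 mmHg = 1733.186 Pa
Q = 0.001257 m^3/s


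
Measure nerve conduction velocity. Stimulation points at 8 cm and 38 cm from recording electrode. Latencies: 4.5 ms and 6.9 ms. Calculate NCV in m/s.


Distance = (38 - 8) / 100 = 0.3 m
dt = (6.9 - 4.5) / 1000 = 0.0024 s
NCV = dist / dt = 125 m/s


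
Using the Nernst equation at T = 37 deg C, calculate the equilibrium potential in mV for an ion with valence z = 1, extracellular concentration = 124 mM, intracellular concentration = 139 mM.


E = (RT/(zF)) * ln(C_out/C_in)
T = 37 + 273.15 = 310.15 K
E = (8.314 * 310.15 / (1 * 96485)) * ln(124/139)
E = -3.052 mV


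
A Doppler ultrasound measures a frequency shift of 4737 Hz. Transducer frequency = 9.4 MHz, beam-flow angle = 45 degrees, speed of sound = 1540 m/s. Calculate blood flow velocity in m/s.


v = fd * c / (2 * f0 * cos(theta))
v = 4737 * 1540 / (2 * 9.4000e+06 * cos(45))
v = 0.5488 m/s


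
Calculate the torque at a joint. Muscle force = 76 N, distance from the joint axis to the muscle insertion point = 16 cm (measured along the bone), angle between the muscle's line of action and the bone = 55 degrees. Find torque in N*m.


Torque = F * d * sin(theta)   (moment arm = d*sin(theta))
d = 16 cm = 0.16 m
Torque = 76 * 0.16 * sin(55)
Torque = 9.961 N*m


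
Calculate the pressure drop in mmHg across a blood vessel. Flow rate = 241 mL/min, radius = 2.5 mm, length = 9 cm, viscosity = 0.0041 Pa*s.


dP = 8*mu*L*Q / (pi*r^4)
Q = 241 mL/min = 4.01667e-06 m^3/s
dP = 96.6212 Pa = 96.6212 / 133.322 mmHg = 0.7247 mmHg


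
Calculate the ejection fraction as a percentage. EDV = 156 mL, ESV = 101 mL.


SV = EDV - ESV = 156 - 101 = 55 mL
EF = SV/EDV * 100 = 55/156 * 100
EF = 35.26%


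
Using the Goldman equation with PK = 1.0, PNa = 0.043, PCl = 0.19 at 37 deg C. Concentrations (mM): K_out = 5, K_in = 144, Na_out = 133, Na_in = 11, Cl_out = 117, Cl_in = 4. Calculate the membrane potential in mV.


Vm = (RT/F)*ln((PK*Ko + PNa*Nao + PCl*Cli)/(PK*Ki + PNa*Nai + PCl*Clo))
Numer = 11.479, Denom = 166.703
Vm = -71.51 mV


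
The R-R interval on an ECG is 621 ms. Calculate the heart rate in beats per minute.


HR = 60 / RR_interval(s)
RR = 621 ms = 0.621 s
HR = 60 / 0.621 = 96.62 bpm


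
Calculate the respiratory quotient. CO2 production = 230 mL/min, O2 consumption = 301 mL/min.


RQ = VCO2 / VO2
RQ = 230 / 301
RQ = 0.7641


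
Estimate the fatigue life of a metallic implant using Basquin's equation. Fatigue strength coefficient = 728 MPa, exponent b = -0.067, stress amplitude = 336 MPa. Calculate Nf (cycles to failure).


sigma_a = sigma_f' * (2Nf)^b
2Nf = (sigma_a/sigma_f')^(1/b)
2Nf = (336/728)^(1/-0.067)
2Nf = 102759.6
Nf = 5.138e+04


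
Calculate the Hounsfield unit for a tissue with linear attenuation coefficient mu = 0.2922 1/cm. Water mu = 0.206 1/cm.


HU = ((mu_tissue - mu_water) / mu_water) * 1000
HU = ((0.2922 - 0.206) / 0.206) * 1000
HU = 418.4


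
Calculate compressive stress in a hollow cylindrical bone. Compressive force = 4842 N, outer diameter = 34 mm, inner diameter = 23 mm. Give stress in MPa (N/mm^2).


A = pi*(r_o^2 - r_i^2)
r_o = 17 mm, r_i = 11.5 mm
A = 492.445 mm^2
sigma = F/A = 4842 / 492.445
sigma = 9.833 MPa


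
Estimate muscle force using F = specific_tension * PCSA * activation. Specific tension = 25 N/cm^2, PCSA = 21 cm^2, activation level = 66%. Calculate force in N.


F = sigma * PCSA * activation
F = 25 * 21 * 0.66
F = 346.5 N


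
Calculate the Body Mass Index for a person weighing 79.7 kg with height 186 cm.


BMI = weight / height^2
height = 186 cm = 1.86 m
BMI = 79.7 / 1.86^2
BMI = 23.04 kg/m^2


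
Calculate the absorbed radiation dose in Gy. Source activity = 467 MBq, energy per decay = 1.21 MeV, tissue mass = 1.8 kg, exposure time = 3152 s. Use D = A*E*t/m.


A = 467 MBq = 4.6700e+08 Bq
E = 1.21 MeV = 1.93842e-13 J
D = A*E*t/m = 4.6700e+08*1.93842e-13*3152/1.8
D = 0.1585 Gy


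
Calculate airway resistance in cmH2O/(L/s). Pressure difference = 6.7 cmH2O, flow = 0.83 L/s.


R = dP / flow
R = 6.7 / 0.83
R = 8.072 cmH2O/(L/s)


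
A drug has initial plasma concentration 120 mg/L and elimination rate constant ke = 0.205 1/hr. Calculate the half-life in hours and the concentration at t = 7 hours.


t_half = ln(2) / ke = 0.693147 / 0.205 = 3.381 hr
C(t) = C0 * exp(-ke*t) = 120 * exp(-0.205*7)
C(7) = 28.57 mg/L


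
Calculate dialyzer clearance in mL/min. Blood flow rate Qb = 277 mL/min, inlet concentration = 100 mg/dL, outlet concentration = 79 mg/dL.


K = Qb * (Cb_in - Cb_out) / Cb_in
K = 277 * (100 - 79) / 100
K = 58.17 mL/min


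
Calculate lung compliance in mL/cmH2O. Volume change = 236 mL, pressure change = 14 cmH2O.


C = dV / dP
C = 236 / 14
C = 16.86 mL/cmH2O


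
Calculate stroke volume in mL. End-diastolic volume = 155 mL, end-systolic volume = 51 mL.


SV = EDV - ESV
SV = 155 - 51
SV = 104 mL


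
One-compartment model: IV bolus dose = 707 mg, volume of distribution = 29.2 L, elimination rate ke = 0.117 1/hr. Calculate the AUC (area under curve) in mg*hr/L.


C0 = Dose/Vd = 707/29.2 = 24.2123 mg/L
AUC = C0/ke = 24.2123/0.117
AUC = 206.9 mg*hr/L


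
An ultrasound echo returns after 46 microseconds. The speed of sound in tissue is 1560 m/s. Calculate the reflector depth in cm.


depth = c * t / 2
t = 46 us = 4.6000e-05 s
depth = 1560 * 4.6000e-05 / 2
depth = 0.03588 m = 3.588 cm


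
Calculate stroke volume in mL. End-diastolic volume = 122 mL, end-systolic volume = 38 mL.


SV = EDV - ESV
SV = 122 - 38
SV = 84 mL


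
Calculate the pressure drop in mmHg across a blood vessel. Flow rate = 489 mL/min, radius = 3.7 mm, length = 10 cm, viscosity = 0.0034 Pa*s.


dP = 8*mu*L*Q / (pi*r^4)
Q = 489 mL/min = 8.15e-06 m^3/s
dP = 37.6504 Pa = 37.6504 / 133.322 mmHg = 0.2824 mmHg


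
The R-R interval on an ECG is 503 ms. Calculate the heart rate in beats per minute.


HR = 60 / RR_interval(s)
RR = 503 ms = 0.503 s
HR = 60 / 0.503 = 119.3 bpm


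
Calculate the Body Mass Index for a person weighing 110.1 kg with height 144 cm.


BMI = weight / height^2
height = 144 cm = 1.44 m
BMI = 110.1 / 1.44^2
BMI = 53.1 kg/m^2


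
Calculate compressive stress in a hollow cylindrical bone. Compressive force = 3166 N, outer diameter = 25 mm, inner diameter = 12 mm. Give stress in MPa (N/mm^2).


A = pi*(r_o^2 - r_i^2)
r_o = 12.5 mm, r_i = 6 mm
A = 377.777 mm^2
sigma = F/A = 3166 / 377.777
sigma = 8.381 MPa


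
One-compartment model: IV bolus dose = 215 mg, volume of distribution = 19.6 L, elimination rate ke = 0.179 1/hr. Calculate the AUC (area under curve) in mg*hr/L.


C0 = Dose/Vd = 215/19.6 = 10.9694 mg/L
AUC = C0/ke = 10.9694/0.179
AUC = 61.28 mg*hr/L


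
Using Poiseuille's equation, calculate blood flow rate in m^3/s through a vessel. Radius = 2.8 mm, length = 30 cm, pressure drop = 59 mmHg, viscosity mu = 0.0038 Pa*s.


Q = pi*r^4*dP / (8*mu*L)
r = 0.0028 m, L = 0.3 m
dP = 59 mmHg = 7865.998 Pa
Q = 1.6655e-04 m^3/s


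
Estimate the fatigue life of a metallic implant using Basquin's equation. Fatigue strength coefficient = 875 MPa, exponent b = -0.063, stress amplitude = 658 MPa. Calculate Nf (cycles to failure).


sigma_a = sigma_f' * (2Nf)^b
2Nf = (sigma_a/sigma_f')^(1/b)
2Nf = (658/875)^(1/-0.063)
2Nf = 92.213856
Nf = 46.11


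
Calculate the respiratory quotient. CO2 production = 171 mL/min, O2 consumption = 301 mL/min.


RQ = VCO2 / VO2
RQ = 171 / 301
RQ = 0.5681


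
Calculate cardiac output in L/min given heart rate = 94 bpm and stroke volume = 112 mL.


CO = HR * SV
CO = 94 * 112 / 1000
CO = 10.53 L/min


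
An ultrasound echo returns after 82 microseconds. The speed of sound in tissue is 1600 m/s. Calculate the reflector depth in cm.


depth = c * t / 2
t = 82 us = 8.2000e-05 s
depth = 1600 * 8.2000e-05 / 2
depth = 0.0656 m = 6.56 cm


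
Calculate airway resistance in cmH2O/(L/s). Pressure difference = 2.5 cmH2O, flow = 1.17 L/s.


R = dP / flow
R = 2.5 / 1.17
R = 2.137 cmH2O/(L/s)


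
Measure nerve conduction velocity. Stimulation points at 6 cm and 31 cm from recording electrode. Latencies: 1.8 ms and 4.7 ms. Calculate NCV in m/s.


Distance = (31 - 6) / 100 = 0.25 m
dt = (4.7 - 1.8) / 1000 = 0.0029 s
NCV = dist / dt = 86.21 m/s


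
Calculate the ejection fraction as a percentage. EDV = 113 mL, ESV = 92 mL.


SV = EDV - ESV = 113 - 92 = 21 mL
EF = SV/EDV * 100 = 21/113 * 100
EF = 18.58%


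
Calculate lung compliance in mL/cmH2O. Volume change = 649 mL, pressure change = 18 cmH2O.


C = dV / dP
C = 649 / 18
C = 36.06 mL/cmH2O


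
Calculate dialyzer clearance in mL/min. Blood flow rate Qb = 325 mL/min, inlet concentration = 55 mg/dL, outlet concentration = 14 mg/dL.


K = Qb * (Cb_in - Cb_out) / Cb_in
K = 325 * (55 - 14) / 55
K = 242.3 mL/min


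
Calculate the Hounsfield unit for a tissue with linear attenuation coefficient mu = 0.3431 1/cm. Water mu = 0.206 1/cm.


HU = ((mu_tissue - mu_water) / mu_water) * 1000
HU = ((0.3431 - 0.206) / 0.206) * 1000
HU = 665.5


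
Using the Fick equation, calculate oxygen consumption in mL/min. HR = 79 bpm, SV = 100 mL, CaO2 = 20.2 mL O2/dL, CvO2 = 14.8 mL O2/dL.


CO = HR*SV = 79*100/1000 = 7.9 L/min
a-v O2 diff = 20.2 - 14.8 = 5.4 mL/dL
VO2 = CO * (CaO2-CvO2) * 10 dL/L
VO2 = 7.9 * 5.4 * 10
VO2 = 426.6 mL/min


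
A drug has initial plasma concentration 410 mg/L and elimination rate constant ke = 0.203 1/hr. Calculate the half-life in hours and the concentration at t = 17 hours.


t_half = ln(2) / ke = 0.693147 / 0.203 = 3.415 hr
C(t) = C0 * exp(-ke*t) = 410 * exp(-0.203*17)
C(17) = 13 mg/L


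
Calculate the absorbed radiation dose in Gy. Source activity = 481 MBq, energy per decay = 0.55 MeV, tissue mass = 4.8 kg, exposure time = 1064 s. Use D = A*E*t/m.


A = 481 MBq = 4.8100e+08 Bq
E = 0.55 MeV = 8.811e-14 J
D = A*E*t/m = 4.8100e+08*8.811e-14*1064/4.8
D = 0.009394 Gy


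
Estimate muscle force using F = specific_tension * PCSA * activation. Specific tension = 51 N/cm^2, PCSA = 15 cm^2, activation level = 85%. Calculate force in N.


F = sigma * PCSA * activation
F = 51 * 15 * 0.85
F = 650.2 N


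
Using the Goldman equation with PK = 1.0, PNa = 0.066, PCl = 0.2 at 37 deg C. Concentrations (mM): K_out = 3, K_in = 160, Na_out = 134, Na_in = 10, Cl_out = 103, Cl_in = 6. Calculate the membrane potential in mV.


Vm = (RT/F)*ln((PK*Ko + PNa*Nao + PCl*Cli)/(PK*Ki + PNa*Nai + PCl*Clo))
Numer = 13.044, Denom = 181.26
Vm = -70.33 mV


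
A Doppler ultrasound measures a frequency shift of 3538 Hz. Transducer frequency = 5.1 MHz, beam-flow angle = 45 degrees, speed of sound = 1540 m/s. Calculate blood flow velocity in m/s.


v = fd * c / (2 * f0 * cos(theta))
v = 3538 * 1540 / (2 * 5.1000e+06 * cos(45))
v = 0.7554 m/s


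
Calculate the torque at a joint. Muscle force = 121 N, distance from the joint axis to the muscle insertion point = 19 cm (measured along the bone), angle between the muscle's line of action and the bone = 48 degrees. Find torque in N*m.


Torque = F * d * sin(theta)   (moment arm = d*sin(theta))
d = 19 cm = 0.19 m
Torque = 121 * 0.19 * sin(48)
Torque = 17.08 N*m


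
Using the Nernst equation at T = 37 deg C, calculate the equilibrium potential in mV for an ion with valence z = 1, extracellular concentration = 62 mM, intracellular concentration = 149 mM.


E = (RT/(zF)) * ln(C_out/C_in)
T = 37 + 273.15 = 310.15 K
E = (8.314 * 310.15 / (1 * 96485)) * ln(62/149)
E = -23.43 mV


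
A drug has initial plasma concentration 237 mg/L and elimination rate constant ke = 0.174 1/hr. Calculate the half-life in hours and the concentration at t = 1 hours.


t_half = ln(2) / ke = 0.693147 / 0.174 = 3.984 hr
C(t) = C0 * exp(-ke*t) = 237 * exp(-0.174*1)
C(1) = 199.2 mg/L


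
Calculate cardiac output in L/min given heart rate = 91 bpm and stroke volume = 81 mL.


CO = HR * SV
CO = 91 * 81 / 1000
CO = 7.371 L/min


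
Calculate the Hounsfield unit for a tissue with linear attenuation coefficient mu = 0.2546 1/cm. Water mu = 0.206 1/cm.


HU = ((mu_tissue - mu_water) / mu_water) * 1000
HU = ((0.2546 - 0.206) / 0.206) * 1000
HU = 235.9


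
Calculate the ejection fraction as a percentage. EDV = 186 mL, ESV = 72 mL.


SV = EDV - ESV = 186 - 72 = 114 mL
EF = SV/EDV * 100 = 114/186 * 100
EF = 61.29%


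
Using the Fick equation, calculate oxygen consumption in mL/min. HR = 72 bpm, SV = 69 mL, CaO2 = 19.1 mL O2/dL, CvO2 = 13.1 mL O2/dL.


CO = HR*SV = 72*69/1000 = 4.968 L/min
a-v O2 diff = 19.1 - 13.1 = 6 mL/dL
VO2 = CO * (CaO2-CvO2) * 10 dL/L
VO2 = 4.968 * 6 * 10
VO2 = 298.1 mL/min


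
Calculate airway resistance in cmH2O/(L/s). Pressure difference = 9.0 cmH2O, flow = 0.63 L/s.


R = dP / flow
R = 9.0 / 0.63
R = 14.29 cmH2O/(L/s)


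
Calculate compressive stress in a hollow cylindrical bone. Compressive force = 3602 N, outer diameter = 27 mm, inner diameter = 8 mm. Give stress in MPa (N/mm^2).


A = pi*(r_o^2 - r_i^2)
r_o = 13.5 mm, r_i = 4 mm
A = 522.29 mm^2
sigma = F/A = 3602 / 522.29
sigma = 6.897 MPa


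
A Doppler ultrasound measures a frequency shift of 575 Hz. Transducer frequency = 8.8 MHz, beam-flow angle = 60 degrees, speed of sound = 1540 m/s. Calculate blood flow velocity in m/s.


v = fd * c / (2 * f0 * cos(theta))
v = 575 * 1540 / (2 * 8.8000e+06 * cos(60))
v = 0.1006 m/s


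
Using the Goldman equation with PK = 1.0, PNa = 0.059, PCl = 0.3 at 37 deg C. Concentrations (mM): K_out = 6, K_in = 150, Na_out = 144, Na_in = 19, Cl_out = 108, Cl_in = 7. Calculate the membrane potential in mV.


Vm = (RT/F)*ln((PK*Ko + PNa*Nao + PCl*Cli)/(PK*Ki + PNa*Nai + PCl*Clo))
Numer = 16.596, Denom = 183.521
Vm = -64.23 mV


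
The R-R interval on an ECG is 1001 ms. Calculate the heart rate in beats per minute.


HR = 60 / RR_interval(s)
RR = 1001 ms = 1.001 s
HR = 60 / 1.001 = 59.94 bpm


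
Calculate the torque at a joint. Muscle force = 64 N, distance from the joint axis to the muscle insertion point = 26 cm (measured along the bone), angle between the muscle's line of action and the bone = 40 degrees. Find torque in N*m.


Torque = F * d * sin(theta)   (moment arm = d*sin(theta))
d = 26 cm = 0.26 m
Torque = 64 * 0.26 * sin(40)
Torque = 10.7 N*m


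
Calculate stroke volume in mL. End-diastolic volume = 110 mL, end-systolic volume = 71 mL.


SV = EDV - ESV
SV = 110 - 71
SV = 39 mL


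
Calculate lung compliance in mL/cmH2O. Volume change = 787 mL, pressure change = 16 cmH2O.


C = dV / dP
C = 787 / 16
C = 49.19 mL/cmH2O


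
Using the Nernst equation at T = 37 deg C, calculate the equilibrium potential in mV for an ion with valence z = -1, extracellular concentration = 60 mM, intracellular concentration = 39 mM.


E = (RT/(zF)) * ln(C_out/C_in)
T = 37 + 273.15 = 310.15 K
E = (8.314 * 310.15 / (-1 * 96485)) * ln(60/39)
E = -11.51 mV


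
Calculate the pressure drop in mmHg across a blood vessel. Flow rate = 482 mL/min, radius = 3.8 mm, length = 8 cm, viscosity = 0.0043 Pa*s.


dP = 8*mu*L*Q / (pi*r^4)
Q = 482 mL/min = 8.03333e-06 m^3/s
dP = 33.7489 Pa = 33.7489 / 133.322 mmHg = 0.2531 mmHg


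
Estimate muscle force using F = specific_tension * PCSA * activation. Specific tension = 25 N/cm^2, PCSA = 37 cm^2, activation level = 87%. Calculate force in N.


F = sigma * PCSA * activation
F = 25 * 37 * 0.87
F = 804.8 N


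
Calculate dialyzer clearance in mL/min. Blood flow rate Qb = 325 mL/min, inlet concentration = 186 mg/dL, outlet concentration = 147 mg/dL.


K = Qb * (Cb_in - Cb_out) / Cb_in
K = 325 * (186 - 147) / 186
K = 68.15 mL/min


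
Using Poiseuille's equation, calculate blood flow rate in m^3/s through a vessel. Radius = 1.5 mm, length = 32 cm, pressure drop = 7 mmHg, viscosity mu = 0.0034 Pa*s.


Q = pi*r^4*dP / (8*mu*L)
r = 0.0015 m, L = 0.32 m
dP = 7 mmHg = 933.254 Pa
Q = 1.7053e-06 m^3/s


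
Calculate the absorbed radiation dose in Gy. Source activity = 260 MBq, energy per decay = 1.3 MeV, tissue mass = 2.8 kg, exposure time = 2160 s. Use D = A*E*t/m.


A = 260 MBq = 2.6000e+08 Bq
E = 1.3 MeV = 2.0826e-13 J
D = A*E*t/m = 2.6000e+08*2.0826e-13*2160/2.8
D = 0.04177 Gy


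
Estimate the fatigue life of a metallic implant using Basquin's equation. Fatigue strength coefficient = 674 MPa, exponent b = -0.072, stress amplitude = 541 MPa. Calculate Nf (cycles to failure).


sigma_a = sigma_f' * (2Nf)^b
2Nf = (sigma_a/sigma_f')^(1/b)
2Nf = (541/674)^(1/-0.072)
2Nf = 21.177265
Nf = 10.59


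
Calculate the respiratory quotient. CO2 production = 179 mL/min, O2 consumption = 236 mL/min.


RQ = VCO2 / VO2
RQ = 179 / 236
RQ = 0.7585


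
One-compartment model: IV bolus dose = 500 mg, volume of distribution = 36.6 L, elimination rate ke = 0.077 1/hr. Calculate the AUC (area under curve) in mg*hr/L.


C0 = Dose/Vd = 500/36.6 = 13.6612 mg/L
AUC = C0/ke = 13.6612/0.077
AUC = 177.4 mg*hr/L


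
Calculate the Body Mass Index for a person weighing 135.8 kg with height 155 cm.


BMI = weight / height^2
height = 155 cm = 1.55 m
BMI = 135.8 / 1.55^2
BMI = 56.52 kg/m^2


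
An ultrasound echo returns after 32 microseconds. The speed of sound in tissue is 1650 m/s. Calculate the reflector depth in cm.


depth = c * t / 2
t = 32 us = 3.2000e-05 s
depth = 1650 * 3.2000e-05 / 2
depth = 0.0264 m = 2.64 cm


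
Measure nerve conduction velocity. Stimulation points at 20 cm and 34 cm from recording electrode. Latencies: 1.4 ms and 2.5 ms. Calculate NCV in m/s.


Distance = (34 - 20) / 100 = 0.14 m
dt = (2.5 - 1.4) / 1000 = 0.0011 s
NCV = dist / dt = 127.3 m/s


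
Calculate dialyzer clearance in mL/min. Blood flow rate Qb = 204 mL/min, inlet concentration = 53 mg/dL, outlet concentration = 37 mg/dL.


K = Qb * (Cb_in - Cb_out) / Cb_in
K = 204 * (53 - 37) / 53
K = 61.58 mL/min


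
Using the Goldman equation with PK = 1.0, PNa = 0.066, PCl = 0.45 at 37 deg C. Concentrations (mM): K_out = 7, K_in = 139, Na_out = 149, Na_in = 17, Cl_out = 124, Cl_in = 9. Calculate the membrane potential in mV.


Vm = (RT/F)*ln((PK*Ko + PNa*Nao + PCl*Cli)/(PK*Ki + PNa*Nai + PCl*Clo))
Numer = 20.884, Denom = 195.922
Vm = -59.83 mV


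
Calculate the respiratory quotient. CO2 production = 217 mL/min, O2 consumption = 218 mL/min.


RQ = VCO2 / VO2
RQ = 217 / 218
RQ = 0.9954


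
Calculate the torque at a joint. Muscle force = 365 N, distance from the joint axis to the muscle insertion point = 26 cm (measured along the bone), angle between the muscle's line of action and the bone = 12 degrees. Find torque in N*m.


Torque = F * d * sin(theta)   (moment arm = d*sin(theta))
d = 26 cm = 0.26 m
Torque = 365 * 0.26 * sin(12)
Torque = 19.73 N*m


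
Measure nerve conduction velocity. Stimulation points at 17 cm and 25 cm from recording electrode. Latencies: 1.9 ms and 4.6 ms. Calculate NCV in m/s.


Distance = (25 - 17) / 100 = 0.08 m
dt = (4.6 - 1.9) / 1000 = 0.0027 s
NCV = dist / dt = 29.63 m/s


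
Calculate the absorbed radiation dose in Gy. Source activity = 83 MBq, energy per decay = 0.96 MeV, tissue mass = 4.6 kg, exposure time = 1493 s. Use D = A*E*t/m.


A = 83 MBq = 8.3000e+07 Bq
E = 0.96 MeV = 1.53792e-13 J
D = A*E*t/m = 8.3000e+07*1.53792e-13*1493/4.6
D = 0.004143 Gy


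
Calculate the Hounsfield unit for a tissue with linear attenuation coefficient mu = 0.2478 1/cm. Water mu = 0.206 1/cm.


HU = ((mu_tissue - mu_water) / mu_water) * 1000
HU = ((0.2478 - 0.206) / 0.206) * 1000
HU = 202.9


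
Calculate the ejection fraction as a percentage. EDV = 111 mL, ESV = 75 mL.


SV = EDV - ESV = 111 - 75 = 36 mL
EF = SV/EDV * 100 = 36/111 * 100
EF = 32.43%


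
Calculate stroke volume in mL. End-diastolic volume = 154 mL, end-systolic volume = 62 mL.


SV = EDV - ESV
SV = 154 - 62
SV = 92 mL


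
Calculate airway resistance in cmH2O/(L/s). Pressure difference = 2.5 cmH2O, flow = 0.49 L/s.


R = dP / flow
R = 2.5 / 0.49
R = 5.102 cmH2O/(L/s)


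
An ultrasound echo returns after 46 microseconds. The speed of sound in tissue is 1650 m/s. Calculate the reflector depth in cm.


depth = c * t / 2
t = 46 us = 4.6000e-05 s
depth = 1650 * 4.6000e-05 / 2
depth = 0.03795 m = 3.795 cm


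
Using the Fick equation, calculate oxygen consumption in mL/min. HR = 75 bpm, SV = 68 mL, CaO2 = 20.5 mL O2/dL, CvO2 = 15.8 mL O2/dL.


CO = HR*SV = 75*68/1000 = 5.1 L/min
a-v O2 diff = 20.5 - 15.8 = 4.7 mL/dL
VO2 = CO * (CaO2-CvO2) * 10 dL/L
VO2 = 5.1 * 4.7 * 10
VO2 = 239.7 mL/min


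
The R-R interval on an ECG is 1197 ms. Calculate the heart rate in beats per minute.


HR = 60 / RR_interval(s)
RR = 1197 ms = 1.197 s
HR = 60 / 1.197 = 50.13 bpm


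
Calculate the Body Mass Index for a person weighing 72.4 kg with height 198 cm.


BMI = weight / height^2
height = 198 cm = 1.98 m
BMI = 72.4 / 1.98^2
BMI = 18.47 kg/m^2


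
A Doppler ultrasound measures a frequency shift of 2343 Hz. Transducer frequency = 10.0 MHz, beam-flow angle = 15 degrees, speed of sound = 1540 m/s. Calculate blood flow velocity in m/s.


v = fd * c / (2 * f0 * cos(theta))
v = 2343 * 1540 / (2 * 1.0000e+07 * cos(15))
v = 0.1868 m/s


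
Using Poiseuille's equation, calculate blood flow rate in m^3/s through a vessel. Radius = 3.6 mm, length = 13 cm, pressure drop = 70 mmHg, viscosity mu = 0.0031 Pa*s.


Q = pi*r^4*dP / (8*mu*L)
r = 0.0036 m, L = 0.13 m
dP = 70 mmHg = 9332.54 Pa
Q = 0.001527 m^3/s


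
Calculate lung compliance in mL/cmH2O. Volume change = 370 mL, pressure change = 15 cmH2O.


C = dV / dP
C = 370 / 15
C = 24.67 mL/cmH2O


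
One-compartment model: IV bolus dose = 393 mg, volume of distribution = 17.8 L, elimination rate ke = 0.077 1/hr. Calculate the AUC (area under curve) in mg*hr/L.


C0 = Dose/Vd = 393/17.8 = 22.0787 mg/L
AUC = C0/ke = 22.0787/0.077
AUC = 286.7 mg*hr/L


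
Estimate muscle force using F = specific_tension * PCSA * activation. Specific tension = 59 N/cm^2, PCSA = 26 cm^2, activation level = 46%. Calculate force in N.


F = sigma * PCSA * activation
F = 59 * 26 * 0.46
F = 705.6 N


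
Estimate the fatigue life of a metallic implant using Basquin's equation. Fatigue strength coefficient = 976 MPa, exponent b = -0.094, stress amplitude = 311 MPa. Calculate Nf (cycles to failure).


sigma_a = sigma_f' * (2Nf)^b
2Nf = (sigma_a/sigma_f')^(1/b)
2Nf = (311/976)^(1/-0.094)
2Nf = 192278.22
Nf = 9.614e+04


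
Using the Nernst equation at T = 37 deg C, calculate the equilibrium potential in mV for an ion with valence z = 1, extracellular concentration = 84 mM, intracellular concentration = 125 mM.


E = (RT/(zF)) * ln(C_out/C_in)
T = 37 + 273.15 = 310.15 K
E = (8.314 * 310.15 / (1 * 96485)) * ln(84/125)
E = -10.62 mV


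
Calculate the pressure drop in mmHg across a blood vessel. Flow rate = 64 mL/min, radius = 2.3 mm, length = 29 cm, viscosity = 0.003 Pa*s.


dP = 8*mu*L*Q / (pi*r^4)
Q = 64 mL/min = 1.06667e-06 m^3/s
dP = 84.4458 Pa = 84.4458 / 133.322 mmHg = 0.6334 mmHg


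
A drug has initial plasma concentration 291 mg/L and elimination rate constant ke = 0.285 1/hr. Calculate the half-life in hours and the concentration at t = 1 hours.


t_half = ln(2) / ke = 0.693147 / 0.285 = 2.432 hr
C(t) = C0 * exp(-ke*t) = 291 * exp(-0.285*1)
C(1) = 218.8 mg/L


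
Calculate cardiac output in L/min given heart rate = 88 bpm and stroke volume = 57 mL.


CO = HR * SV
CO = 88 * 57 / 1000
CO = 5.016 L/min


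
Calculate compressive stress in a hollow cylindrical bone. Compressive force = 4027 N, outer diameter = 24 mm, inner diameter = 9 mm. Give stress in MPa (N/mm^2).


A = pi*(r_o^2 - r_i^2)
r_o = 12 mm, r_i = 4.5 mm
A = 388.772 mm^2
sigma = F/A = 4027 / 388.772
sigma = 10.36 MPa


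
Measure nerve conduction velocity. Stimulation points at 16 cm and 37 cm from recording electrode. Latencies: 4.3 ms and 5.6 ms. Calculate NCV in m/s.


Distance = (37 - 16) / 100 = 0.21 m
dt = (5.6 - 4.3) / 1000 = 0.0013 s
NCV = dist / dt = 161.5 m/s


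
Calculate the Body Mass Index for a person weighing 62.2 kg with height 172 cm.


BMI = weight / height^2
height = 172 cm = 1.72 m
BMI = 62.2 / 1.72^2
BMI = 21.02 kg/m^2


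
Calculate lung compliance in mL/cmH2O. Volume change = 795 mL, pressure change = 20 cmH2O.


C = dV / dP
C = 795 / 20
C = 39.75 mL/cmH2O


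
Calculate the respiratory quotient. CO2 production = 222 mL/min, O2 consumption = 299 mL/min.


RQ = VCO2 / VO2
RQ = 222 / 299
RQ = 0.7425


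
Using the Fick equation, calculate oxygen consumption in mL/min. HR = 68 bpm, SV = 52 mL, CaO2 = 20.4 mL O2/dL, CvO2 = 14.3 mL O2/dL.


CO = HR*SV = 68*52/1000 = 3.536 L/min
a-v O2 diff = 20.4 - 14.3 = 6.1 mL/dL
VO2 = CO * (CaO2-CvO2) * 10 dL/L
VO2 = 3.536 * 6.1 * 10
VO2 = 215.7 mL/min


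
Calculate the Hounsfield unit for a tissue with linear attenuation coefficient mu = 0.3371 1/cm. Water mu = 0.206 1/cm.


HU = ((mu_tissue - mu_water) / mu_water) * 1000
HU = ((0.3371 - 0.206) / 0.206) * 1000
HU = 636.4


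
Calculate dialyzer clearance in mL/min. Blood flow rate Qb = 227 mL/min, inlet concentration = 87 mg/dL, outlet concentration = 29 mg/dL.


K = Qb * (Cb_in - Cb_out) / Cb_in
K = 227 * (87 - 29) / 87
K = 151.3 mL/min


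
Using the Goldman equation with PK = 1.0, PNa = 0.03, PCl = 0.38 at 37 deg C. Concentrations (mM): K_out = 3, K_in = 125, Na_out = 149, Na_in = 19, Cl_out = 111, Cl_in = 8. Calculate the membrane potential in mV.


Vm = (RT/F)*ln((PK*Ko + PNa*Nao + PCl*Cli)/(PK*Ki + PNa*Nai + PCl*Clo))
Numer = 10.51, Denom = 167.75
Vm = -74.03 mV


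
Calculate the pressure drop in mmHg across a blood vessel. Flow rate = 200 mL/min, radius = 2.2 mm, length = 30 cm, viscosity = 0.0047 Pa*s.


dP = 8*mu*L*Q / (pi*r^4)
Q = 200 mL/min = 3.33333e-06 m^3/s
dP = 510.913 Pa = 510.913 / 133.322 mmHg = 3.832 mmHg


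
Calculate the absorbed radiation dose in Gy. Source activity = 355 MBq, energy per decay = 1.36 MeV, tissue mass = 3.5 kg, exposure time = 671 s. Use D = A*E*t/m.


A = 355 MBq = 3.5500e+08 Bq
E = 1.36 MeV = 2.17872e-13 J
D = A*E*t/m = 3.5500e+08*2.17872e-13*671/3.5
D = 0.01483 Gy


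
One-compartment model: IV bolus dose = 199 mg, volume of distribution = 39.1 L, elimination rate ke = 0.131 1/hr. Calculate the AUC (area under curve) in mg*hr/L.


C0 = Dose/Vd = 199/39.1 = 5.08951 mg/L
AUC = C0/ke = 5.08951/0.131
AUC = 38.85 mg*hr/L


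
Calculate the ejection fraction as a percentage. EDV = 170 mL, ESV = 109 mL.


SV = EDV - ESV = 170 - 109 = 61 mL
EF = SV/EDV * 100 = 61/170 * 100
EF = 35.88%


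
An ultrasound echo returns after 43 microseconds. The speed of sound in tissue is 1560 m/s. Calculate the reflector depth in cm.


depth = c * t / 2
t = 43 us = 4.3000e-05 s
depth = 1560 * 4.3000e-05 / 2
depth = 0.03354 m = 3.354 cm


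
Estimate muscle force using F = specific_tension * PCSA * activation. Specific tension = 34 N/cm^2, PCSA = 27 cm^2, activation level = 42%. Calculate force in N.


F = sigma * PCSA * activation
F = 34 * 27 * 0.42
F = 385.6 N


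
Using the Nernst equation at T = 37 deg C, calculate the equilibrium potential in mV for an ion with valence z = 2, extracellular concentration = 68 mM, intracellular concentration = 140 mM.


E = (RT/(zF)) * ln(C_out/C_in)
T = 37 + 273.15 = 310.15 K
E = (8.314 * 310.15 / (2 * 96485)) * ln(68/140)
E = -9.65 mV


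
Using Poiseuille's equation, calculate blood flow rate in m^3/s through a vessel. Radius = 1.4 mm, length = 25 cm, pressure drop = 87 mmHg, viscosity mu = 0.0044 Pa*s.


Q = pi*r^4*dP / (8*mu*L)
r = 0.0014 m, L = 0.25 m
dP = 87 mmHg = 11599.014 Pa
Q = 1.5907e-05 m^3/s


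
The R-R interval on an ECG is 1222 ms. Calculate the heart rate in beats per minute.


HR = 60 / RR_interval(s)
RR = 1222 ms = 1.222 s
HR = 60 / 1.222 = 49.1 bpm


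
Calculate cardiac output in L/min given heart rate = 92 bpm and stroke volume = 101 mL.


CO = HR * SV
CO = 92 * 101 / 1000
CO = 9.292 L/min


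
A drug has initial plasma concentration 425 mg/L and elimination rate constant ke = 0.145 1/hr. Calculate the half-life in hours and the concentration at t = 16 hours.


t_half = ln(2) / ke = 0.693147 / 0.145 = 4.78 hr
C(t) = C0 * exp(-ke*t) = 425 * exp(-0.145*16)
C(16) = 41.77 mg/L


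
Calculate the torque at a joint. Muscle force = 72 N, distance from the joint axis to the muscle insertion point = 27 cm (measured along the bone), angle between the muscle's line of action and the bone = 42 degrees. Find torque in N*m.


Torque = F * d * sin(theta)   (moment arm = d*sin(theta))
d = 27 cm = 0.27 m
Torque = 72 * 0.27 * sin(42)
Torque = 13.01 N*m


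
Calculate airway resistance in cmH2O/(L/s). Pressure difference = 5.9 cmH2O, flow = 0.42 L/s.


R = dP / flow
R = 5.9 / 0.42
R = 14.05 cmH2O/(L/s)


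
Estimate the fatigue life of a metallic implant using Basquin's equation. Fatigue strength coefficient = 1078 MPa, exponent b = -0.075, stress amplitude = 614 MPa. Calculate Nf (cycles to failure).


sigma_a = sigma_f' * (2Nf)^b
2Nf = (sigma_a/sigma_f')^(1/b)
2Nf = (614/1078)^(1/-0.075)
2Nf = 1816.9314
Nf = 908.5


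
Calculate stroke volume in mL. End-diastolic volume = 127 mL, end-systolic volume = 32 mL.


SV = EDV - ESV
SV = 127 - 32
SV = 95 mL


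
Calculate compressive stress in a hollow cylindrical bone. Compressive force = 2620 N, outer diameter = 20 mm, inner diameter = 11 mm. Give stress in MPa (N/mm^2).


A = pi*(r_o^2 - r_i^2)
r_o = 10 mm, r_i = 5.5 mm
A = 219.126 mm^2
sigma = F/A = 2620 / 219.126
sigma = 11.96 MPa


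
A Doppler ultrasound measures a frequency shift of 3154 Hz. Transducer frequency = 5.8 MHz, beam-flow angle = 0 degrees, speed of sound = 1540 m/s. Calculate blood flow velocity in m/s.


v = fd * c / (2 * f0 * cos(theta))
v = 3154 * 1540 / (2 * 5.8000e+06 * cos(0))
v = 0.4187 m/s


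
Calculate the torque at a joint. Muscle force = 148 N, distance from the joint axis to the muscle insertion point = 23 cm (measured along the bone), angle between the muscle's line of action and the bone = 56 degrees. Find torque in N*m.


Torque = F * d * sin(theta)   (moment arm = d*sin(theta))
d = 23 cm = 0.23 m
Torque = 148 * 0.23 * sin(56)
Torque = 28.22 N*m


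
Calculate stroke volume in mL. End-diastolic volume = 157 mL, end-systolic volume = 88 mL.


SV = EDV - ESV
SV = 157 - 88
SV = 69 mL


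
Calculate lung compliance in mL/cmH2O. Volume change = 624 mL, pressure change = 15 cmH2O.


C = dV / dP
C = 624 / 15
C = 41.6 mL/cmH2O


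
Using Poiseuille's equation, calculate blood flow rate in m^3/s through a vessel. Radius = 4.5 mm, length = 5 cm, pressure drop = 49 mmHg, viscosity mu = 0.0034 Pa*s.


Q = pi*r^4*dP / (8*mu*L)
r = 0.0045 m, L = 0.05 m
dP = 49 mmHg = 6532.778 Pa
Q = 0.006188 m^3/s


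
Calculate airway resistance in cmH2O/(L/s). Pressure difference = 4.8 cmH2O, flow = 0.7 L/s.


R = dP / flow
R = 4.8 / 0.7
R = 6.857 cmH2O/(L/s)


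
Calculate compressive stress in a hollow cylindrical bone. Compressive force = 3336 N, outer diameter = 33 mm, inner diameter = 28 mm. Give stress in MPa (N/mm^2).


A = pi*(r_o^2 - r_i^2)
r_o = 16.5 mm, r_i = 14 mm
A = 239.546 mm^2
sigma = F/A = 3336 / 239.546
sigma = 13.93 MPa


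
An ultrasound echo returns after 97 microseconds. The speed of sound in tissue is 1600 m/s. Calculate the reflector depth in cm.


depth = c * t / 2
t = 97 us = 9.7000e-05 s
depth = 1600 * 9.7000e-05 / 2
depth = 0.0776 m = 7.76 cm


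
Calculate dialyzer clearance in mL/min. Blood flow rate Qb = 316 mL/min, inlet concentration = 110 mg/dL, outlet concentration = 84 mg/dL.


K = Qb * (Cb_in - Cb_out) / Cb_in
K = 316 * (110 - 84) / 110
K = 74.69 mL/min


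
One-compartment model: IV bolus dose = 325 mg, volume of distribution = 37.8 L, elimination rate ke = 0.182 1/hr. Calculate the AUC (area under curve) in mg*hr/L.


C0 = Dose/Vd = 325/37.8 = 8.59788 mg/L
AUC = C0/ke = 8.59788/0.182
AUC = 47.24 mg*hr/L


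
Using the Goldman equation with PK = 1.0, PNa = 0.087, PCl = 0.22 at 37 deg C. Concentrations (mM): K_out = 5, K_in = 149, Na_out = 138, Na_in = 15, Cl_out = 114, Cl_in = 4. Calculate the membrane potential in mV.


Vm = (RT/F)*ln((PK*Ko + PNa*Nao + PCl*Cli)/(PK*Ki + PNa*Nai + PCl*Clo))
Numer = 17.886, Denom = 175.385
Vm = -61.01 mV


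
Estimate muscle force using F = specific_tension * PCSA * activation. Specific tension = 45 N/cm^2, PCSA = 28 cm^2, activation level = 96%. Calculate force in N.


F = sigma * PCSA * activation
F = 45 * 28 * 0.96
F = 1210 N


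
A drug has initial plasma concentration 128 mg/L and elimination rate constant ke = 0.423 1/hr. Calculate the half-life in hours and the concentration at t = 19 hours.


t_half = ln(2) / ke = 0.693147 / 0.423 = 1.639 hr
C(t) = C0 * exp(-ke*t) = 128 * exp(-0.423*19)
C(19) = 0.04138 mg/L


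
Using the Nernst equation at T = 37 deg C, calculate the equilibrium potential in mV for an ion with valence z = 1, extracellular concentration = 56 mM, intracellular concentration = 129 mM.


E = (RT/(zF)) * ln(C_out/C_in)
T = 37 + 273.15 = 310.15 K
E = (8.314 * 310.15 / (1 * 96485)) * ln(56/129)
E = -22.3 mV


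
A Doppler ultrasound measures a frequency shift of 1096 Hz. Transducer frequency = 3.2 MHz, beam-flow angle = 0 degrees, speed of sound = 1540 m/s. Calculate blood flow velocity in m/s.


v = fd * c / (2 * f0 * cos(theta))
v = 1096 * 1540 / (2 * 3.2000e+06 * cos(0))
v = 0.2637 m/s


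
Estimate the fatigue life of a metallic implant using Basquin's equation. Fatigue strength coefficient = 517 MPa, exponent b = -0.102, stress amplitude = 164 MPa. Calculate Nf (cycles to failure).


sigma_a = sigma_f' * (2Nf)^b
2Nf = (sigma_a/sigma_f')^(1/b)
2Nf = (164/517)^(1/-0.102)
2Nf = 77391.469
Nf = 3.87e+04


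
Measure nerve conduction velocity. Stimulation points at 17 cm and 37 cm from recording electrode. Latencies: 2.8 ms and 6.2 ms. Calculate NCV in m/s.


Distance = (37 - 17) / 100 = 0.2 m
dt = (6.2 - 2.8) / 1000 = 0.0034 s
NCV = dist / dt = 58.82 m/s


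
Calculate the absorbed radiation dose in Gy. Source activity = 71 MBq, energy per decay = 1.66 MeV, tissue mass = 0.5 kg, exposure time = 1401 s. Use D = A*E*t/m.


A = 71 MBq = 7.1000e+07 Bq
E = 1.66 MeV = 2.65932e-13 J
D = A*E*t/m = 7.1000e+07*2.65932e-13*1401/0.5
D = 0.05291 Gy


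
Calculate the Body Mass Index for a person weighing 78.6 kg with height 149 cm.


BMI = weight / height^2
height = 149 cm = 1.49 m
BMI = 78.6 / 1.49^2
BMI = 35.4 kg/m^2


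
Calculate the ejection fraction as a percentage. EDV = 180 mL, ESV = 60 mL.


SV = EDV - ESV = 180 - 60 = 120 mL
EF = SV/EDV * 100 = 120/180 * 100
EF = 66.67%


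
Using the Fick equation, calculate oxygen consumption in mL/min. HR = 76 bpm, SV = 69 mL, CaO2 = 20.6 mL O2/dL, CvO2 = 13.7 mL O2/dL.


CO = HR*SV = 76*69/1000 = 5.244 L/min
a-v O2 diff = 20.6 - 13.7 = 6.9 mL/dL
VO2 = CO * (CaO2-CvO2) * 10 dL/L
VO2 = 5.244 * 6.9 * 10
VO2 = 361.8 mL/min


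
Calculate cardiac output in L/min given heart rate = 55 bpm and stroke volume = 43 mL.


CO = HR * SV
CO = 55 * 43 / 1000
CO = 2.365 L/min


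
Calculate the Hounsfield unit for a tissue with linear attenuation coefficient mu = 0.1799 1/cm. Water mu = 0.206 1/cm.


HU = ((mu_tissue - mu_water) / mu_water) * 1000
HU = ((0.1799 - 0.206) / 0.206) * 1000
HU = -126.7


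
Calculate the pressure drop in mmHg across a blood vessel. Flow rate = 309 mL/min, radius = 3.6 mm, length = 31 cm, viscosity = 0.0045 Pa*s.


dP = 8*mu*L*Q / (pi*r^4)
Q = 309 mL/min = 5.15e-06 m^3/s
dP = 108.921 Pa = 108.921 / 133.322 mmHg = 0.817 mmHg


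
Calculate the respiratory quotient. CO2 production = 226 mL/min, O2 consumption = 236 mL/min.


RQ = VCO2 / VO2
RQ = 226 / 236
RQ = 0.9576


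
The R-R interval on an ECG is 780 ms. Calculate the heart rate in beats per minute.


HR = 60 / RR_interval(s)
RR = 780 ms = 0.78 s
HR = 60 / 0.78 = 76.92 bpm


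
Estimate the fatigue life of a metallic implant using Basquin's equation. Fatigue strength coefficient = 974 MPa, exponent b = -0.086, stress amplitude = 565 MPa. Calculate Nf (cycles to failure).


sigma_a = sigma_f' * (2Nf)^b
2Nf = (sigma_a/sigma_f')^(1/b)
2Nf = (565/974)^(1/-0.086)
2Nf = 562.49957
Nf = 281.2


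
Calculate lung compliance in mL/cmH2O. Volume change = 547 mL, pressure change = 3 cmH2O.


C = dV / dP
C = 547 / 3
C = 182.3 mL/cmH2O


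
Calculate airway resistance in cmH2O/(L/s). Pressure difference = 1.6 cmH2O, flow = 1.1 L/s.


R = dP / flow
R = 1.6 / 1.1
R = 1.455 cmH2O/(L/s)


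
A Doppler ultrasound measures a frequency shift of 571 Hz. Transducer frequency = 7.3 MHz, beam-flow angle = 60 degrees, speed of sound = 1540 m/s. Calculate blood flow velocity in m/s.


v = fd * c / (2 * f0 * cos(theta))
v = 571 * 1540 / (2 * 7.3000e+06 * cos(60))
v = 0.1205 m/s


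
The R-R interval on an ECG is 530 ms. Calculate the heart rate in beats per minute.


HR = 60 / RR_interval(s)
RR = 530 ms = 0.53 s
HR = 60 / 0.53 = 113.2 bpm


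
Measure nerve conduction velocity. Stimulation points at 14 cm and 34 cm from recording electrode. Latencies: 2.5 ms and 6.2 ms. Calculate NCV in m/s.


Distance = (34 - 14) / 100 = 0.2 m
dt = (6.2 - 2.5) / 1000 = 0.0037 s
NCV = dist / dt = 54.05 m/s


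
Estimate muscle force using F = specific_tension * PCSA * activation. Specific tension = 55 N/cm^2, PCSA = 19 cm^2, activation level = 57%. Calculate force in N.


F = sigma * PCSA * activation
F = 55 * 19 * 0.57
F = 595.6 N


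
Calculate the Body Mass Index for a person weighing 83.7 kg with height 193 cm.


BMI = weight / height^2
height = 193 cm = 1.93 m
BMI = 83.7 / 1.93^2
BMI = 22.47 kg/m^2


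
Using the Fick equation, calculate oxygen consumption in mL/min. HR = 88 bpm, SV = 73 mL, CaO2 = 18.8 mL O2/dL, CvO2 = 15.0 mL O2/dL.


CO = HR*SV = 88*73/1000 = 6.424 L/min
a-v O2 diff = 18.8 - 15.0 = 3.8 mL/dL
VO2 = CO * (CaO2-CvO2) * 10 dL/L
VO2 = 6.424 * 3.8 * 10
VO2 = 244.1 mL/min


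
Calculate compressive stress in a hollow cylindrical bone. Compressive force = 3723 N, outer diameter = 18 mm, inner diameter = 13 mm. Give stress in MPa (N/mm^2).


A = pi*(r_o^2 - r_i^2)
r_o = 9 mm, r_i = 6.5 mm
A = 121.737 mm^2
sigma = F/A = 3723 / 121.737
sigma = 30.58 MPa


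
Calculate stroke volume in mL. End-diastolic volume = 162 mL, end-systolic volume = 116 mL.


SV = EDV - ESV
SV = 162 - 116
SV = 46 mL
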